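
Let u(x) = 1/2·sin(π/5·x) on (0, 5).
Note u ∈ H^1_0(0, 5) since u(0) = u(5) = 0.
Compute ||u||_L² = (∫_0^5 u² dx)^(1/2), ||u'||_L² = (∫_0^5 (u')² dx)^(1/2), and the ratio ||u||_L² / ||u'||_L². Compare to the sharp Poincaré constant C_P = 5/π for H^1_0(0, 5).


||u||_L² / ||u'||_L² = 5/π = C_P.

u(x) = 1/2·sin(π/5·x), so u'(x) = π*cos(π*x/5)/10.
Writing u(x) = A·sin(kπx/L) with A = 1/2 and k = 1, use ∫_0^L sin²(kπx/L) dx = L/2 and ∫_0^L cos²(kπx/L) dx = L/2.
u² = 1/4·sin²(π/5·x) and (u')² = π^2/100·cos²(π/5·x), and each of sin², cos² integrates to L/2 = 5/2 over (0, 5).
∫_0^5 u² dx = 5/8, so ||u||_L² = sqrt(10)/4.
∫_0^5 (u')² dx = π^2/40, so ||u'||_L² = sqrt(10)*π/20.
Ratio ||u||_L² / ||u'||_L² = 5/π.
Sharp Poincaré constant on H^1_0(0, 5) is C_P = L/π = 5/π, achieved by sin(π/5·x).
This is the k = 1 eigenfunction (up to amplitude), so the ratio equals the sharp Poincaré constant exactly.


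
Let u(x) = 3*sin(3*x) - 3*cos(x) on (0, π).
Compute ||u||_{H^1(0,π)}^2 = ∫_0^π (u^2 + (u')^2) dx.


||u||_{H^1(0,π)}^2 = 54*π

u'(x) = 3*sin(x) + 9*cos(3*x).
Expand u² and (u')² and integrate term by term on (0, π), using: for integers n ≥ 1, ∫_0^π sin²(nx) dx = ∫_0^π cos²(nx) dx = π/2; for n ≠ n', ∫_0^π sin(nx)sin(n'x) dx = ∫_0^π cos(nx)cos(n'x) dx = 0; and by product-to-sum, ∫_0^π sin(nx)cos(n'x) dx = ½∫_0^π [sin((n+n')x) + sin((n−n')x)] dx, which is 0 when n+n' is even and 2n/(n²−n'²) when n+n' is odd (it need not vanish on (0, π)).
  u² squared terms: (-3)²·∫cos(x)² dx = 9·π/2 = 9*π/2;  (3)²·∫sin(3x)² dx = 9·π/2 = 9*π/2.
  u² cross terms: 2·(-3)·(3)·∫cos(x)·sin(3x) dx = -18·(0) = 0.
  So ∫_0^π u² dx = 9*π/2 + 9*π/2 + 0 = 9*π.
  (u')² squared terms: (3)²·∫sin(x)² dx = 9·π/2 = 9*π/2;  (9)²·∫cos(3x)² dx = 81·π/2 = 81*π/2.
  (u')² cross terms: 2·(3)·(9)·∫sin(x)·cos(3x) dx = 54·(0) = 0.
  So ∫_0^π (u')² dx = 9*π/2 + 81*π/2 + 0 = 45*π.
||u||_{H^1}^2 = (9*π) + (45*π) = 54*π.


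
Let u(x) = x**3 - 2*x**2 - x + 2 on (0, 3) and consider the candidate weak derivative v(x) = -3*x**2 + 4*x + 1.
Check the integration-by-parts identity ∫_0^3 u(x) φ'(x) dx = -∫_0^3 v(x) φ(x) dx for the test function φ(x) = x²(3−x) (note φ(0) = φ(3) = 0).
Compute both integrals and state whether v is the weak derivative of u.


LHS = -351/20, RHS = 351/20. No, v is not the weak derivative of u.

u(x) = x**3 - 2*x**2 - x + 2, classical derivative u'(x) = 3*x**2 - 4*x - 1.
φ(x) = x²(3−x), so φ'(x) = 3*x*(2 - x).
Note φ(0) = φ(3) = 0, so the boundary term u·φ vanishes.
LHS = ∫_0^3 u(x) φ'(x) dx = ∫_0^3 (-3*x^5 + 12*x^4 - 9*x^3 - 12*x^2 + 12*x) dx. Term by term:
  ∫_0^3 -3*x^5 dx = -729/2;  ∫_0^3 12*x^4 dx = 2916/5;  ∫_0^3 -9*x^3 dx = -729/4;
  ∫_0^3 -12*x^2 dx = -108;  ∫_0^3 12*x dx = 54.
Sum: -729/2 + 2916/5 − 729/4 − 108 + 54 = -351/20.
So LHS = -351/20.
∫_0^3 v(x) φ(x) dx = ∫_0^3 (3*x^5 - 13*x^4 + 11*x^3 + 3*x^2) dx. Term by term:
  ∫_0^3 3*x^5 dx = 729/2;  ∫_0^3 -13*x^4 dx = -3159/5;  ∫_0^3 11*x^3 dx = 891/4;
  ∫_0^3 3*x^2 dx = 27.
Sum: 729/2 − 3159/5 + 891/4 + 27 = -351/20.
So RHS = -∫_0^3 v(x) φ(x) dx = 351/20.
LHS − RHS = -351/10 ≠ 0, so the identity fails.
(For a valid weak derivative the identity must hold for EVERY test function, in particular this one. The failure shows v is NOT the weak derivative of u.)
Correct weak derivative would be u'(x) = 3*x**2 - 4*x - 1.


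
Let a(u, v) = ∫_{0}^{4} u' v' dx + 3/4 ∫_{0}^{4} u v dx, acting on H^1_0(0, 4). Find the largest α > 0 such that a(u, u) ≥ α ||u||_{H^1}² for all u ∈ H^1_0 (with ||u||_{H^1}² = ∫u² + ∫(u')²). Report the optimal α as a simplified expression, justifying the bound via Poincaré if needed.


α = (π^2 + 12)/(π^2 + 16)

Coercivity of a(·,·) on H^1_0(0, 4) means a(u, u) ≥ α ||u||_{H^1}² for every u ∈ H^1_0.
The interval has length L = 4, and Poincaré/coercivity depend only on L. Here a(u, u) = ∫(u')² + (3/4)·∫u².
Here 0 < c = 3/4 < 1. The condition a(u,u) ≥ α||u||_{H^1}² reads (1−α)∫(u')² ≥ (α−c)∫u². Any admissible α is ≤ 1 (rapidly oscillating u have ∫u²/∫(u')² → 0), and α = 1 would force 0 ≥ (1−c)∫u², impossible since c < 1; so 1−α > 0. By the sharp Poincaré inequality on H^1_0 of an interval of length L, ∫(u')² ≥ (π/L)²∫u² with equality for the first sine mode sin(π(x−x₀)/L) (x₀ the left endpoint), so the inequality holds for all u iff (1−α)(π/L)² ≥ α − c, i.e. α ≤ ((π/L)² + c)/((π/L)² + 1) = (1 + c(L/π)²)/(1 + (L/π)²). With (π/L)² = π^2/16 and c = 3/4, the largest admissible constant is α = ((π/L)² + c)/((π/L)² + 1).
Simplifying, α = (π^2 + 12)/(π^2 + 16).


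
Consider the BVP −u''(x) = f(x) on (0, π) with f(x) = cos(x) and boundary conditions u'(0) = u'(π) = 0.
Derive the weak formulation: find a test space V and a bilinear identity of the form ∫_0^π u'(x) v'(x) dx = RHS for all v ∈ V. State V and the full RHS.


V = H^1(0, π) (no boundary constraint on v; u is determined up to an additive constant); weak form: ∫_0^π u'v' dx = ∫_0^π (cos(x)) v dx for all v ∈ V.

Multiply both sides by a test function v and integrate from 0 to π:
  ∫_0^π −u''(x) v(x) dx = ∫_0^π f(x) v(x) dx.
Integrate the LHS by parts once:
  ∫_0^π −u'' v dx = −[u'(x) v(x)]_0^π + ∫_0^π u'(x) v'(x) dx.
Thus ∫_0^π u'(x) v'(x) dx = ∫_0^π f(x) v(x) dx + [u'(x) v(x)]_0^π.
Choose V so that boundary terms are either known or forced to vanish.
u has homogeneous Neumann: u'(0) = u'(π) = 0. So [u' v]_0^π = 0·v(π) − 0·v(0) = 0 for any v; take V = H^1(0, π).
Weak formulation: find u (satisfying any essential BC) such that ∫_0^π u'(x) v'(x) dx = ∫_0^π f v dx for all v ∈ V (homogeneous Neumann, so boundary terms vanish).
Substituting f(x) = cos(x), the right-hand side is ∫_0^π (cos(x)) v dx.
Compatibility check (pure Neumann): taking v ≡ 1 ∈ V gives 0 = ∫_0^π f dx + (0) − (0), i.e. ∫_0^π f dx must equal u'(0) − u'(π) = 0. Indeed ∫_0^π (cos(x)) dx = 0, so the data are compatible. The solution is then unique only up to an additive constant (fix it e.g. by requiring ∫_0^π u dx = 0).


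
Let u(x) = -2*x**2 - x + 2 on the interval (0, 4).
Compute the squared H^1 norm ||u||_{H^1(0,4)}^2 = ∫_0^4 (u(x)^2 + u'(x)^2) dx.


||u||_{H^1}^2 = 6596/5

The H^1 norm (squared) on an interval (0, L) is
  ||u||_{H^1}^2 = ∫_0^L u(x)^2 dx + ∫_0^L u'(x)^2 dx.
Compute u'(x) = -4*x - 1.
Then u(x)^2 = 4*x**4 + 4*x**3 - 7*x**2 - 4*x + 4 and u'(x)^2 = 16*x**2 + 8*x + 1.
Integrate each monomial from 0 to 4 using ∫_0^4 c·x^n dx = c·4^(n+1)/(n+1):
  ∫_0^4 u(x)^2 dx = ∫_0^4 (4*x^4 + 4*x^3 - 7*x^2 - 4*x + 4) dx. Term by term:
    ∫_0^4 4*x^4 dx = 4096/5;  ∫_0^4 4*x^3 dx = 256;  ∫_0^4 -7*x^2 dx = -448/3;
    ∫_0^4 -4*x dx = -32;  ∫_0^4 4 dx = 16.
  Sum: 4096/5 + 256 − 448/3 − 32 + 16 = 13648/15.
  ∫_0^4 u'(x)^2 dx = ∫_0^4 (16*x^2 + 8*x + 1) dx. Term by term:
    ∫_0^4 16*x^2 dx = 1024/3;  ∫_0^4 8*x dx = 64;  ∫_0^4 1 dx = 4.
  Sum: 1024/3 + 64 + 4 = 1228/3.
Adding: ||u||_{H^1}^2 = 13648/15 + 1228/3 = 6596/5.


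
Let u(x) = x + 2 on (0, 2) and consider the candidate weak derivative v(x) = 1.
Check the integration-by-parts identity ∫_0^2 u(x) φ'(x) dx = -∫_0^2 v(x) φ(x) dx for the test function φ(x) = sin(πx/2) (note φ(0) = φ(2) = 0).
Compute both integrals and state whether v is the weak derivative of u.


LHS = -4/π, RHS = -4/π. Yes, v = u' weakly.

u(x) = x + 2, classical derivative u'(x) = 1.
φ(x) = sin(πx/2), so φ'(x) = π*cos(π*x/2)/2.
Note φ(0) = φ(2) = 0, so the boundary term u·φ vanishes.
LHS = ∫_0^2 u(x) φ'(x) dx = ∫_0^2 (π*x*cos(π*x/2)/2 + π*cos(π*x/2)) dx. Term by term:
  ∫_0^2 π*cos(π*x/2) dx = 0;  ∫_0^2 π*x*cos(π*x/2)/2 dx = -4/π.
Sum: 0 − 4/π = -4/π.
So LHS = -4/π.
∫_0^2 v(x) φ(x) dx = ∫_0^2 (sin(π*x/2)) dx. Term by term:
  ∫_0^2 sin(π*x/2) dx = 4/π.
So RHS = -∫_0^2 v(x) φ(x) dx = -4/π.
LHS = RHS, so the identity holds for this test φ.
Moreover u is smooth here and v(x) = u'(x) = 1 pointwise, so the identity holds for every test function. Hence v is the weak derivative of u.


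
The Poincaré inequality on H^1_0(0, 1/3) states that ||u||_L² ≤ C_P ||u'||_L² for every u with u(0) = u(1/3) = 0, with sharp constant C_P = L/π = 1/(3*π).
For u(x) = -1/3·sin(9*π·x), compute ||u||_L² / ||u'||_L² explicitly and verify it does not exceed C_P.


||u||_L² / ||u'||_L² = 1/(9*π) < C_P = 1/(3*π).

u(x) = -1/3·sin(9*π·x), so u'(x) = -3*π*cos(9*π*x).
Writing u(x) = A·sin(kπx/L) with A = -1/3 and k = 3, use ∫_0^L sin²(kπx/L) dx = L/2 and ∫_0^L cos²(kπx/L) dx = L/2.
u² = 1/9·sin²(9*π·x) and (u')² = 9*π^2·cos²(9*π·x), and each of sin², cos² integrates to L/2 = 1/6 over (0, 1/3).
∫_0^1/3 u² dx = 1/54, so ||u||_L² = sqrt(6)/18.
∫_0^1/3 (u')² dx = 3*π^2/2, so ||u'||_L² = sqrt(6)*π/2.
Ratio ||u||_L² / ||u'||_L² = 1/(9*π).
Sharp Poincaré constant on H^1_0(0, 1/3) is C_P = L/π = 1/(3*π), achieved by sin(3*π·x).
This is the k = 3 harmonic; the ratio L/(kπ) is strictly less than C_P = L/π, consistent with the sharp inequality ||u||_L² ≤ C_P ||u'||_L².


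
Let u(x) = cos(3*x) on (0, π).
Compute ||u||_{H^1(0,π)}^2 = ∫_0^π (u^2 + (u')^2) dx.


||u||_{H^1(0,π)}^2 = 5*π

u'(x) = -3*sin(3*x).
Expand u² and (u')² and integrate term by term on (0, π), using: for integers n ≥ 1, ∫_0^π sin²(nx) dx = ∫_0^π cos²(nx) dx = π/2; for n ≠ n', ∫_0^π sin(nx)sin(n'x) dx = ∫_0^π cos(nx)cos(n'x) dx = 0; and by product-to-sum, ∫_0^π sin(nx)cos(n'x) dx = ½∫_0^π [sin((n+n')x) + sin((n−n')x)] dx, which is 0 when n+n' is even and 2n/(n²−n'²) when n+n' is odd (it need not vanish on (0, π)).
  u² squared terms: (1)²·∫cos(3x)² dx = 1·π/2 = π/2.
  So ∫_0^π u² dx = π/2.
  (u')² squared terms: (-3)²·∫sin(3x)² dx = 9·π/2 = 9*π/2.
  So ∫_0^π (u')² dx = 9*π/2.
||u||_{H^1}^2 = (π/2) + (9*π/2) = 5*π.


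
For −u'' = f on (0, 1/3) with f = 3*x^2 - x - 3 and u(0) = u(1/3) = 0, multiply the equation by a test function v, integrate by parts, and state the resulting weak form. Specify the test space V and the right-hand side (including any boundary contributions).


V = H^1_0(0, 1/3) (so v(0) = v(1/3) = 0); weak form: ∫_0^1/3 u'v' dx = ∫_0^1/3 (3*x^2 - x - 3) v dx for all v ∈ V.

Multiply both sides by a test function v and integrate from 0 to 1/3:
  ∫_0^1/3 −u''(x) v(x) dx = ∫_0^1/3 f(x) v(x) dx.
Integrate the LHS by parts once:
  ∫_0^1/3 −u'' v dx = −[u'(x) v(x)]_0^1/3 + ∫_0^1/3 u'(x) v'(x) dx.
Thus ∫_0^1/3 u'(x) v'(x) dx = ∫_0^1/3 f(x) v(x) dx + [u'(x) v(x)]_0^1/3.
Choose V so that boundary terms are either known or forced to vanish.
u is Dirichlet: u(0) = u(1/3) = 0. Let V = H^1_0(0, 1/3); then v(0) = v(1/3) = 0, and [u' v]_0^1/3 = 0.
Weak formulation: find u (satisfying any essential BC) such that ∫_0^1/3 u'(x) v'(x) dx = ∫_0^1/3 f v dx for all v ∈ V.
Substituting f(x) = 3*x^2 - x - 3, the right-hand side is ∫_0^1/3 (3*x^2 - x - 3) v dx.


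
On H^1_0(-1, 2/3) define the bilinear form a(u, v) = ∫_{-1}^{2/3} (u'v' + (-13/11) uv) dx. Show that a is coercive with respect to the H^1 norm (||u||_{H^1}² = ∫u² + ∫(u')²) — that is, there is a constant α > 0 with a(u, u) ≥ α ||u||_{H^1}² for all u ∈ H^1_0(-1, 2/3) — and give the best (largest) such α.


α = (-325 + 99*π^2)/(11*(25 + 9*π^2))

Coercivity of a(·,·) on H^1_0(-1, 2/3) means a(u, u) ≥ α ||u||_{H^1}² for every u ∈ H^1_0.
The interval has length L = 5/3, and Poincaré/coercivity depend only on L. Here a(u, u) = ∫(u')² + (-13/11)·∫u².
Here c = -13/11 < 0 with |c| < (π/L)² = 9*π^2/25, so coercivity still holds. The condition a(u,u) ≥ α||u||_{H^1}² reads (1−α)∫(u')² ≥ (α−c)∫u². Any admissible α is ≤ 1 (rapidly oscillating u have ∫u²/∫(u')² → 0), and α = 1 would force 0 ≥ (1−c)∫u², impossible since c < 1; so 1−α > 0. By the sharp Poincaré inequality on H^1_0 of an interval of length L, ∫(u')² ≥ (π/L)²∫u² with equality for the first sine mode sin(π(x−x₀)/L) (x₀ the left endpoint), so the inequality holds for all u iff (1−α)(π/L)² ≥ α − c, i.e. α ≤ ((π/L)² + c)/((π/L)² + 1) = (1 + c(L/π)²)/(1 + (L/π)²). (Direct route, valid since c ≤ 0: Poincaré gives c∫u² ≥ c(L/π)²∫(u')², so a(u,u) ≥ (1 + c(L/π)²)∫(u')², while ||u||_{H^1}² ≤ (1 + (L/π)²)∫(u')²; dividing yields the same α.) With (π/L)² = 9*π^2/25 and c = -13/11, the largest admissible constant is α = ((π/L)² + c)/((π/L)² + 1).
Simplifying, α = (-325 + 99*π^2)/(11*(25 + 9*π^2)).


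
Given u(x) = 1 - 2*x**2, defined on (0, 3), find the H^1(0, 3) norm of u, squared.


||u||_{H^1}^2 = 1527/5

The H^1 norm (squared) on an interval (0, L) is
  ||u||_{H^1}^2 = ∫_0^L u(x)^2 dx + ∫_0^L u'(x)^2 dx.
Compute u'(x) = -4*x.
Then u(x)^2 = 4*x**4 - 4*x**2 + 1 and u'(x)^2 = 16*x**2.
Integrate each monomial from 0 to 3 using ∫_0^3 c·x^n dx = c·3^(n+1)/(n+1):
  ∫_0^3 u(x)^2 dx = ∫_0^3 (4*x^4 - 4*x^2 + 1) dx. Term by term:
    ∫_0^3 4*x^4 dx = 972/5;  ∫_0^3 -4*x^2 dx = -36;  ∫_0^3 1 dx = 3.
  Sum: 972/5 − 36 + 3 = 807/5.
  ∫_0^3 u'(x)^2 dx = ∫_0^3 (16*x^2) dx. Term by term:
    ∫_0^3 16*x^2 dx = 144.
Adding: ||u||_{H^1}^2 = 807/5 + 144 = 1527/5.


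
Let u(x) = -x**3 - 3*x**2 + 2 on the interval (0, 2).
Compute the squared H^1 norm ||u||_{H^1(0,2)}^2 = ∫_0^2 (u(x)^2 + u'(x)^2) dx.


||u||_{H^1}^2 = 13912/35

The H^1 norm (squared) on an interval (0, L) is
  ||u||_{H^1}^2 = ∫_0^L u(x)^2 dx + ∫_0^L u'(x)^2 dx.
Compute u'(x) = -3*x**2 - 6*x.
Then u(x)^2 = x**6 + 6*x**5 + 9*x**4 - 4*x**3 - 12*x**2 + 4 and u'(x)^2 = 9*x**4 + 36*x**3 + 36*x**2.
Integrate each monomial from 0 to 2 using ∫_0^2 c·x^n dx = c·2^(n+1)/(n+1):
  ∫_0^2 u(x)^2 dx = ∫_0^2 (x^6 + 6*x^5 + 9*x^4 - 4*x^3 - 12*x^2 + 4) dx. Term by term:
    ∫_0^2 x^6 dx = 128/7;  ∫_0^2 6*x^5 dx = 64;  ∫_0^2 9*x^4 dx = 288/5;
    ∫_0^2 -4*x^3 dx = -16;  ∫_0^2 -12*x^2 dx = -32;  ∫_0^2 4 dx = 8.
  Sum: 128/7 + 64 + 288/5 − 16 − 32 + 8 = 3496/35.
  ∫_0^2 u'(x)^2 dx = ∫_0^2 (9*x^4 + 36*x^3 + 36*x^2) dx. Term by term:
    ∫_0^2 9*x^4 dx = 288/5;  ∫_0^2 36*x^3 dx = 144;  ∫_0^2 36*x^2 dx = 96.
  Sum: 288/5 + 144 + 96 = 1488/5.
Adding: ||u||_{H^1}^2 = 3496/35 + 1488/5 = 13912/35.


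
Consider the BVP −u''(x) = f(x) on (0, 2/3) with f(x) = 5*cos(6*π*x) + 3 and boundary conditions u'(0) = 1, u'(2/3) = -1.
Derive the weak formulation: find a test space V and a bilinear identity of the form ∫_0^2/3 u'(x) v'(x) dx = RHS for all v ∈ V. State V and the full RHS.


V = H^1(0, 2/3) (v unrestricted at boundary; u is determined up to an additive constant); weak form: ∫_0^2/3 u'v' dx = ∫_0^2/3 (5*cos(6*π*x) + 3) v dx − v(2/3) − v(0) for all v ∈ V.

Multiply both sides by a test function v and integrate from 0 to 2/3:
  ∫_0^2/3 −u''(x) v(x) dx = ∫_0^2/3 f(x) v(x) dx.
Integrate the LHS by parts once:
  ∫_0^2/3 −u'' v dx = −[u'(x) v(x)]_0^2/3 + ∫_0^2/3 u'(x) v'(x) dx.
Thus ∫_0^2/3 u'(x) v'(x) dx = ∫_0^2/3 f(x) v(x) dx + [u'(x) v(x)]_0^2/3.
Choose V so that boundary terms are either known or forced to vanish.
u has inhomogeneous Neumann u'(0) = 1, u'(2/3) = -1. [u' v]_0^2/3 = (-1)·v(2/3) − (1)·v(0) = − v(2/3) − v(0). Take V = H^1(0, 2/3); boundary term becomes part of RHS.
Weak formulation: find u (satisfying any essential BC) such that ∫_0^2/3 u'(x) v'(x) dx = ∫_0^2/3 f v dx − v(2/3) − v(0) for all v ∈ V (Neumann data are natural BCs: they enter the RHS as boundary terms).
Substituting f(x) = 5*cos(6*π*x) + 3, the right-hand side is ∫_0^2/3 (5*cos(6*π*x) + 3) v dx − v(2/3) − v(0).
Compatibility check (pure Neumann): taking v ≡ 1 ∈ V gives 0 = ∫_0^2/3 f dx + (-1) − (1), i.e. ∫_0^2/3 f dx must equal u'(0) − u'(2/3) = 2. Indeed ∫_0^2/3 (5*cos(6*π*x) + 3) dx = 2, so the data are compatible. The solution is then unique only up to an additive constant (fix it e.g. by requiring ∫_0^2/3 u dx = 0).


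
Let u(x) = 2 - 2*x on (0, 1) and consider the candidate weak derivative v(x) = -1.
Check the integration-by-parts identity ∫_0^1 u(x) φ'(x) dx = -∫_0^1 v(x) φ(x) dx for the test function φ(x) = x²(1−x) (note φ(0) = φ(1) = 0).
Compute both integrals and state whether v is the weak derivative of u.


LHS = 1/6, RHS = 1/12. No, v is not the weak derivative of u.

u(x) = 2 - 2*x, classical derivative u'(x) = -2.
φ(x) = x²(1−x), so φ'(x) = x*(2 - 3*x).
Note φ(0) = φ(1) = 0, so the boundary term u·φ vanishes.
LHS = ∫_0^1 u(x) φ'(x) dx = ∫_0^1 (6*x^3 - 10*x^2 + 4*x) dx. Term by term:
  ∫_0^1 6*x^3 dx = 3/2;  ∫_0^1 -10*x^2 dx = -10/3;  ∫_0^1 4*x dx = 2.
Sum: 3/2 − 10/3 + 2 = 1/6.
So LHS = 1/6.
∫_0^1 v(x) φ(x) dx = ∫_0^1 (x^3 - x^2) dx. Term by term:
  ∫_0^1 x^3 dx = 1/4;  ∫_0^1 -x^2 dx = -1/3.
Sum: 1/4 − 1/3 = -1/12.
So RHS = -∫_0^1 v(x) φ(x) dx = 1/12.
LHS − RHS = 1/12 ≠ 0, so the identity fails.
(For a valid weak derivative the identity must hold for EVERY test function, in particular this one. The failure shows v is NOT the weak derivative of u.)
Correct weak derivative would be u'(x) = -2.


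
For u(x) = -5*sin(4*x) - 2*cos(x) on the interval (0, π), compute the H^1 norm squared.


||u||_{H^1(0,π)}^2 = 64/3 + 433*π/2

u'(x) = 2*sin(x) - 20*cos(4*x).
Expand u² and (u')² and integrate term by term on (0, π), using: for integers n ≥ 1, ∫_0^π sin²(nx) dx = ∫_0^π cos²(nx) dx = π/2; for n ≠ n', ∫_0^π sin(nx)sin(n'x) dx = ∫_0^π cos(nx)cos(n'x) dx = 0; and by product-to-sum, ∫_0^π sin(nx)cos(n'x) dx = ½∫_0^π [sin((n+n')x) + sin((n−n')x)] dx, which is 0 when n+n' is even and 2n/(n²−n'²) when n+n' is odd (it need not vanish on (0, π)).
  u² squared terms: (-5)²·∫sin(4x)² dx = 25·π/2 = 25*π/2;  (-2)²·∫cos(x)² dx = 4·π/2 = 2*π.
  u² cross terms: 2·(-5)·(-2)·∫sin(4x)·cos(x) dx = 20·(8/15) = 32/3.
  So ∫_0^π u² dx = 25*π/2 + 2*π + 32/3 = 32/3 + 29*π/2.
  (u')² squared terms: (-20)²·∫cos(4x)² dx = 400·π/2 = 200*π;  (2)²·∫sin(x)² dx = 4·π/2 = 2*π.
  (u')² cross terms: 2·(-20)·(2)·∫cos(4x)·sin(x) dx = -80·(-2/15) = 32/3.
  So ∫_0^π (u')² dx = 200*π + 2*π + 32/3 = 32/3 + 202*π.
||u||_{H^1}^2 = (32/3 + 29*π/2) + (32/3 + 202*π) = 64/3 + 433*π/2.


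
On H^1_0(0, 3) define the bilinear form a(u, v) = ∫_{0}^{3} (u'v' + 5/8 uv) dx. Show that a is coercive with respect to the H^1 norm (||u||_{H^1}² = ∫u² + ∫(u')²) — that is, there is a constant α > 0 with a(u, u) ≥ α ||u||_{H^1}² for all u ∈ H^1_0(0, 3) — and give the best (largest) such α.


α = (45/8 + π^2)/(9 + π^2)

Coercivity of a(·,·) on H^1_0(0, 3) means a(u, u) ≥ α ||u||_{H^1}² for every u ∈ H^1_0.
The interval has length L = 3, and Poincaré/coercivity depend only on L. Here a(u, u) = ∫(u')² + (5/8)·∫u².
Here 0 < c = 5/8 < 1. The condition a(u,u) ≥ α||u||_{H^1}² reads (1−α)∫(u')² ≥ (α−c)∫u². Any admissible α is ≤ 1 (rapidly oscillating u have ∫u²/∫(u')² → 0), and α = 1 would force 0 ≥ (1−c)∫u², impossible since c < 1; so 1−α > 0. By the sharp Poincaré inequality on H^1_0 of an interval of length L, ∫(u')² ≥ (π/L)²∫u² with equality for the first sine mode sin(π(x−x₀)/L) (x₀ the left endpoint), so the inequality holds for all u iff (1−α)(π/L)² ≥ α − c, i.e. α ≤ ((π/L)² + c)/((π/L)² + 1) = (1 + c(L/π)²)/(1 + (L/π)²). With (π/L)² = π^2/9 and c = 5/8, the largest admissible constant is α = ((π/L)² + c)/((π/L)² + 1).
Simplifying, α = (45/8 + π^2)/(9 + π^2).


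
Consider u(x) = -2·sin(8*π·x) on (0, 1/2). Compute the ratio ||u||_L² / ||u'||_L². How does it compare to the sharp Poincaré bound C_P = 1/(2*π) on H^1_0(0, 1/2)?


||u||_L² / ||u'||_L² = 1/(8*π) < C_P = 1/(2*π).

u(x) = -2·sin(8*π·x), so u'(x) = -16*π*cos(8*π*x).
Writing u(x) = A·sin(kπx/L) with A = -2 and k = 4, use ∫_0^L sin²(kπx/L) dx = L/2 and ∫_0^L cos²(kπx/L) dx = L/2.
u² = 4·sin²(8*π·x) and (u')² = 256*π^2·cos²(8*π·x), and each of sin², cos² integrates to L/2 = 1/4 over (0, 1/2).
∫_0^1/2 u² dx = 1, so ||u||_L² = 1.
∫_0^1/2 (u')² dx = 64*π^2, so ||u'||_L² = 8*π.
Ratio ||u||_L² / ||u'||_L² = 1/(8*π).
Sharp Poincaré constant on H^1_0(0, 1/2) is C_P = L/π = 1/(2*π), achieved by sin(2*π·x).
This is the k = 4 harmonic; the ratio L/(kπ) is strictly less than C_P = L/π, consistent with the sharp inequality ||u||_L² ≤ C_P ||u'||_L².


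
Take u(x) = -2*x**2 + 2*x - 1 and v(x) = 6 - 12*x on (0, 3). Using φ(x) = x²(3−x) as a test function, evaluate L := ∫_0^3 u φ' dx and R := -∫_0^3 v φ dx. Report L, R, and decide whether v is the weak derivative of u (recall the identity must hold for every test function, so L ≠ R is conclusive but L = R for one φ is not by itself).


LHS = 351/10, RHS = 1053/10. No, v is not the weak derivative of u.

u(x) = -2*x**2 + 2*x - 1, classical derivative u'(x) = 2 - 4*x.
φ(x) = x²(3−x), so φ'(x) = 3*x*(2 - x).
Note φ(0) = φ(3) = 0, so the boundary term u·φ vanishes.
LHS = ∫_0^3 u(x) φ'(x) dx = ∫_0^3 (6*x^4 - 18*x^3 + 15*x^2 - 6*x) dx. Term by term:
  ∫_0^3 6*x^4 dx = 1458/5;  ∫_0^3 -18*x^3 dx = -729/2;  ∫_0^3 15*x^2 dx = 135;
  ∫_0^3 -6*x dx = -27.
Sum: 1458/5 − 729/2 + 135 − 27 = 351/10.
So LHS = 351/10.
∫_0^3 v(x) φ(x) dx = ∫_0^3 (12*x^4 - 42*x^3 + 18*x^2) dx. Term by term:
  ∫_0^3 12*x^4 dx = 2916/5;  ∫_0^3 -42*x^3 dx = -1701/2;  ∫_0^3 18*x^2 dx = 162.
Sum: 2916/5 − 1701/2 + 162 = -1053/10.
So RHS = -∫_0^3 v(x) φ(x) dx = 1053/10.
LHS − RHS = -351/5 ≠ 0, so the identity fails.
(For a valid weak derivative the identity must hold for EVERY test function, in particular this one. The failure shows v is NOT the weak derivative of u.)
Correct weak derivative would be u'(x) = 2 - 4*x.


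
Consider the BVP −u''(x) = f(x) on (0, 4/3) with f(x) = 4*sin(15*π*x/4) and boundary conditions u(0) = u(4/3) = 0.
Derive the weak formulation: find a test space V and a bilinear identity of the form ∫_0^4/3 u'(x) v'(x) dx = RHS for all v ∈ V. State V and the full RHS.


V = H^1_0(0, 4/3) (so v(0) = v(4/3) = 0); weak form: ∫_0^4/3 u'v' dx = ∫_0^4/3 (4*sin(15*π*x/4)) v dx for all v ∈ V.

Multiply both sides by a test function v and integrate from 0 to 4/3:
  ∫_0^4/3 −u''(x) v(x) dx = ∫_0^4/3 f(x) v(x) dx.
Integrate the LHS by parts once:
  ∫_0^4/3 −u'' v dx = −[u'(x) v(x)]_0^4/3 + ∫_0^4/3 u'(x) v'(x) dx.
Thus ∫_0^4/3 u'(x) v'(x) dx = ∫_0^4/3 f(x) v(x) dx + [u'(x) v(x)]_0^4/3.
Choose V so that boundary terms are either known or forced to vanish.
u is Dirichlet: u(0) = u(4/3) = 0. Let V = H^1_0(0, 4/3); then v(0) = v(4/3) = 0, and [u' v]_0^4/3 = 0.
Weak formulation: find u (satisfying any essential BC) such that ∫_0^4/3 u'(x) v'(x) dx = ∫_0^4/3 f v dx for all v ∈ V.
Substituting f(x) = 4*sin(15*π*x/4), the right-hand side is ∫_0^4/3 (4*sin(15*π*x/4)) v dx.


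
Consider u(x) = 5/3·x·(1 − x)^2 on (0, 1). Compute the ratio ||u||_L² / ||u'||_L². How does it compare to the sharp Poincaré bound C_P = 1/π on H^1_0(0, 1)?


||u||_L² / ||u'||_L² = sqrt(14)/14 < C_P = 1/π.

u(x) = 5/3·x·(1 − x)^2, so u'(x) = 5*x^2 - 20*x/3 + 5/3.
u(x) = 5/3·x·(1 − x)^2 vanishes at x = 0 and x = 1, so u ∈ H^1_0(0, 1). Differentiate via the product rule and integrate the resulting polynomials term by term.
  ∫_0^1 u² dx = ∫_0^1 (25*x^6/9 - 100*x^5/9 + 50*x^4/3 - 100*x^3/9 + 25*x^2/9) dx. Term by term:
    ∫_0^1 25*x^6/9 dx = 25/63;  ∫_0^1 -100*x^5/9 dx = -50/27;  ∫_0^1 50*x^4/3 dx = 10/3;
    ∫_0^1 -100*x^3/9 dx = -25/9;  ∫_0^1 25*x^2/9 dx = 25/27.
  Sum: 25/63 − 50/27 + 10/3 − 25/9 + 25/27 = 5/189.
  ∫_0^1 (u')² dx = ∫_0^1 (25*x^4 - 200*x^3/3 + 550*x^2/9 - 200*x/9 + 25/9) dx. Term by term:
    ∫_0^1 25*x^4 dx = 5;  ∫_0^1 -200*x^3/3 dx = -50/3;  ∫_0^1 550*x^2/9 dx = 550/27;
    ∫_0^1 -200*x/9 dx = -100/9;  ∫_0^1 25/9 dx = 25/9.
  Sum: 5 − 50/3 + 550/27 − 100/9 + 25/9 = 10/27.
∫_0^1 u² dx = 5/189, so ||u||_L² = sqrt(105)/63.
∫_0^1 (u')² dx = 10/27, so ||u'||_L² = sqrt(30)/9.
Ratio ||u||_L² / ||u'||_L² = sqrt(14)/14.
Sharp Poincaré constant on H^1_0(0, 1) is C_P = L/π = 1/π, achieved by sin(π·x).
A polynomial bump cannot attain the sharp Poincaré constant (only the first sine eigenfunction does), so the ratio is strictly less than C_P, consistent with ||u||_L² ≤ C_P ||u'||_L².


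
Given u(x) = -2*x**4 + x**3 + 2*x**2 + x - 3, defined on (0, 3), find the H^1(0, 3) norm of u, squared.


||u||_{H^1}^2 = 556683/35

The H^1 norm (squared) on an interval (0, L) is
  ||u||_{H^1}^2 = ∫_0^L u(x)^2 dx + ∫_0^L u'(x)^2 dx.
Compute u'(x) = -8*x**3 + 3*x**2 + 4*x + 1.
Then u(x)^2 = 4*x**8 - 4*x**7 - 7*x**6 + 18*x**4 - 2*x**3 - 11*x**2 - 6*x + 9 and u'(x)^2 = 64*x**6 - 48*x**5 - 55*x**4 + 8*x**3 + 22*x**2 + 8*x + 1.
Integrate each monomial from 0 to 3 using ∫_0^3 c·x^n dx = c·3^(n+1)/(n+1):
  ∫_0^3 u(x)^2 dx = ∫_0^3 (4*x^8 - 4*x^7 - 7*x^6 + 18*x^4 - 2*x^3 - 11*x^2 - 6*x + 9) dx. Term by term:
    ∫_0^3 4*x^8 dx = 8748;  ∫_0^3 -4*x^7 dx = -6561/2;  ∫_0^3 -7*x^6 dx = -2187;
    ∫_0^3 18*x^4 dx = 4374/5;  ∫_0^3 -2*x^3 dx = -81/2;  ∫_0^3 -11*x^2 dx = -99;
    ∫_0^3 -6*x dx = -27;  ∫_0^3 9 dx = 27.
  Sum: 8748 − 6561/2 − 2187 + 4374/5 − 81/2 − 99 − 27 + 27 = 20079/5.
  ∫_0^3 u'(x)^2 dx = ∫_0^3 (64*x^6 - 48*x^5 - 55*x^4 + 8*x^3 + 22*x^2 + 8*x + 1) dx. Term by term:
    ∫_0^3 64*x^6 dx = 139968/7;  ∫_0^3 -48*x^5 dx = -5832;  ∫_0^3 -55*x^4 dx = -2673;
    ∫_0^3 8*x^3 dx = 162;  ∫_0^3 22*x^2 dx = 198;  ∫_0^3 8*x dx = 36;
    ∫_0^3 1 dx = 3.
  Sum: 139968/7 − 5832 − 2673 + 162 + 198 + 36 + 3 = 83226/7.
Adding: ||u||_{H^1}^2 = 20079/5 + 83226/7 = 556683/35.


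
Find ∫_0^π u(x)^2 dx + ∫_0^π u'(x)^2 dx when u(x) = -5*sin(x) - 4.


||u||_{H^1(0,π)}^2 = 80 + 41*π

u'(x) = -5*cos(x).
Expand u² and (u')² and integrate term by term on (0, π), using: for integers n ≥ 1, ∫_0^π sin²(nx) dx = ∫_0^π cos²(nx) dx = π/2; for n ≠ n', ∫_0^π sin(nx)sin(n'x) dx = ∫_0^π cos(nx)cos(n'x) dx = 0; and by product-to-sum, ∫_0^π sin(nx)cos(n'x) dx = ½∫_0^π [sin((n+n')x) + sin((n−n')x)] dx, which is 0 when n+n' is even and 2n/(n²−n'²) when n+n' is odd (it need not vanish on (0, π)). For the constant mode: ∫_0^π 1 dx = π, ∫_0^π cos(nx) dx = 0, ∫_0^π sin(nx) dx = (1−(−1)^n)/n.
  u² squared terms: (-4)²·∫1 dx = 16·π = 16*π;  (-5)²·∫sin(x)² dx = 25·π/2 = 25*π/2.
  u² cross terms: 2·(-4)·(-5)·∫1·sin(x) dx = 40·(2) = 80.
  So ∫_0^π u² dx = 16*π + 25*π/2 + 80 = 80 + 57*π/2.
  (u')² squared terms: (-5)²·∫cos(x)² dx = 25·π/2 = 25*π/2.
  So ∫_0^π (u')² dx = 25*π/2.
||u||_{H^1}^2 = (80 + 57*π/2) + (25*π/2) = 80 + 41*π.


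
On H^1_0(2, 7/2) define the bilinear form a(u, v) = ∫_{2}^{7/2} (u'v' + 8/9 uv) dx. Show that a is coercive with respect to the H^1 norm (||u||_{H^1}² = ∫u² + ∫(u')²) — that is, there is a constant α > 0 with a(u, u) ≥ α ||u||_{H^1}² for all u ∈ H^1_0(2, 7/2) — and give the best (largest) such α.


α = 4*(2 + π^2)/(9 + 4*π^2)

Coercivity of a(·,·) on H^1_0(2, 7/2) means a(u, u) ≥ α ||u||_{H^1}² for every u ∈ H^1_0.
The interval has length L = 3/2, and Poincaré/coercivity depend only on L. Here a(u, u) = ∫(u')² + (8/9)·∫u².
Here 0 < c = 8/9 < 1. The condition a(u,u) ≥ α||u||_{H^1}² reads (1−α)∫(u')² ≥ (α−c)∫u². Any admissible α is ≤ 1 (rapidly oscillating u have ∫u²/∫(u')² → 0), and α = 1 would force 0 ≥ (1−c)∫u², impossible since c < 1; so 1−α > 0. By the sharp Poincaré inequality on H^1_0 of an interval of length L, ∫(u')² ≥ (π/L)²∫u² with equality for the first sine mode sin(π(x−x₀)/L) (x₀ the left endpoint), so the inequality holds for all u iff (1−α)(π/L)² ≥ α − c, i.e. α ≤ ((π/L)² + c)/((π/L)² + 1) = (1 + c(L/π)²)/(1 + (L/π)²). With (π/L)² = 4*π^2/9 and c = 8/9, the largest admissible constant is α = ((π/L)² + c)/((π/L)² + 1).
Simplifying, α = 4*(2 + π^2)/(9 + 4*π^2).


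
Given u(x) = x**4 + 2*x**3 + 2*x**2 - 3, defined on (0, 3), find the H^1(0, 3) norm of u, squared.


||u||_{H^1}^2 = 1663857/70

The H^1 norm (squared) on an interval (0, L) is
  ||u||_{H^1}^2 = ∫_0^L u(x)^2 dx + ∫_0^L u'(x)^2 dx.
Compute u'(x) = 4*x**3 + 6*x**2 + 4*x.
Then u(x)^2 = x**8 + 4*x**7 + 8*x**6 + 8*x**5 - 2*x**4 - 12*x**3 - 12*x**2 + 9 and u'(x)^2 = 16*x**6 + 48*x**5 + 68*x**4 + 48*x**3 + 16*x**2.
Integrate each monomial from 0 to 3 using ∫_0^3 c·x^n dx = c·3^(n+1)/(n+1):
  ∫_0^3 u(x)^2 dx = ∫_0^3 (x^8 + 4*x^7 + 8*x^6 + 8*x^5 - 2*x^4 - 12*x^3 - 12*x^2 + 9) dx. Term by term:
    ∫_0^3 x^8 dx = 2187;  ∫_0^3 4*x^7 dx = 6561/2;  ∫_0^3 8*x^6 dx = 17496/7;
    ∫_0^3 8*x^5 dx = 972;  ∫_0^3 -2*x^4 dx = -486/5;  ∫_0^3 -12*x^3 dx = -243;
    ∫_0^3 -12*x^2 dx = -108;  ∫_0^3 9 dx = 27.
  Sum: 2187 + 6561/2 + 17496/7 + 972 − 486/5 − 243 − 108 + 27 = 596241/70.
  ∫_0^3 u'(x)^2 dx = ∫_0^3 (16*x^6 + 48*x^5 + 68*x^4 + 48*x^3 + 16*x^2) dx. Term by term:
    ∫_0^3 16*x^6 dx = 34992/7;  ∫_0^3 48*x^5 dx = 5832;  ∫_0^3 68*x^4 dx = 16524/5;
    ∫_0^3 48*x^3 dx = 972;  ∫_0^3 16*x^2 dx = 144.
  Sum: 34992/7 + 5832 + 16524/5 + 972 + 144 = 533808/35.
Adding: ||u||_{H^1}^2 = 596241/70 + 533808/35 = 1663857/70.


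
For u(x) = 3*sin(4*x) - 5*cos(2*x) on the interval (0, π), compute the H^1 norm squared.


||u||_{H^1(0,π)}^2 = 139*π

u'(x) = 10*sin(2*x) + 12*cos(4*x).
Expand u² and (u')² and integrate term by term on (0, π), using: for integers n ≥ 1, ∫_0^π sin²(nx) dx = ∫_0^π cos²(nx) dx = π/2; for n ≠ n', ∫_0^π sin(nx)sin(n'x) dx = ∫_0^π cos(nx)cos(n'x) dx = 0; and by product-to-sum, ∫_0^π sin(nx)cos(n'x) dx = ½∫_0^π [sin((n+n')x) + sin((n−n')x)] dx, which is 0 when n+n' is even and 2n/(n²−n'²) when n+n' is odd (it need not vanish on (0, π)).
  u² squared terms: (-5)²·∫cos(2x)² dx = 25·π/2 = 25*π/2;  (3)²·∫sin(4x)² dx = 9·π/2 = 9*π/2.
  u² cross terms: 2·(-5)·(3)·∫cos(2x)·sin(4x) dx = -30·(0) = 0.
  So ∫_0^π u² dx = 25*π/2 + 9*π/2 + 0 = 17*π.
  (u')² squared terms: (10)²·∫sin(2x)² dx = 100·π/2 = 50*π;  (12)²·∫cos(4x)² dx = 144·π/2 = 72*π.
  (u')² cross terms: 2·(10)·(12)·∫sin(2x)·cos(4x) dx = 240·(0) = 0.
  So ∫_0^π (u')² dx = 50*π + 72*π + 0 = 122*π.
||u||_{H^1}^2 = (17*π) + (122*π) = 139*π.


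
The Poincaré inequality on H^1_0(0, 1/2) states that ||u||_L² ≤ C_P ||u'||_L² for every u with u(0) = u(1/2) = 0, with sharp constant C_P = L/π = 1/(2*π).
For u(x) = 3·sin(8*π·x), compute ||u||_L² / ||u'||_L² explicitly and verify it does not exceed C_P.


||u||_L² / ||u'||_L² = 1/(8*π) < C_P = 1/(2*π).

u(x) = 3·sin(8*π·x), so u'(x) = 24*π*cos(8*π*x).
Writing u(x) = A·sin(kπx/L) with A = 3 and k = 4, use ∫_0^L sin²(kπx/L) dx = L/2 and ∫_0^L cos²(kπx/L) dx = L/2.
u² = 9·sin²(8*π·x) and (u')² = 576*π^2·cos²(8*π·x), and each of sin², cos² integrates to L/2 = 1/4 over (0, 1/2).
∫_0^1/2 u² dx = 9/4, so ||u||_L² = 3/2.
∫_0^1/2 (u')² dx = 144*π^2, so ||u'||_L² = 12*π.
Ratio ||u||_L² / ||u'||_L² = 1/(8*π).
Sharp Poincaré constant on H^1_0(0, 1/2) is C_P = L/π = 1/(2*π), achieved by sin(2*π·x).
This is the k = 4 harmonic; the ratio L/(kπ) is strictly less than C_P = L/π, consistent with the sharp inequality ||u||_L² ≤ C_P ||u'||_L².


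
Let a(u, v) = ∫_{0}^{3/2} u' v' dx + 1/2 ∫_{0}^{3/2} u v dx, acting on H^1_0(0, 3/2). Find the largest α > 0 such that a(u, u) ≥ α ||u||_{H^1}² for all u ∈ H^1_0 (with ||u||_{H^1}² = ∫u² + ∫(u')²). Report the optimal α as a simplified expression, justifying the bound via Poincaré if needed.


α = (9 + 8*π^2)/(2*(9 + 4*π^2))

Coercivity of a(·,·) on H^1_0(0, 3/2) means a(u, u) ≥ α ||u||_{H^1}² for every u ∈ H^1_0.
The interval has length L = 3/2, and Poincaré/coercivity depend only on L. Here a(u, u) = ∫(u')² + (1/2)·∫u².
Here 0 < c = 1/2 < 1. The condition a(u,u) ≥ α||u||_{H^1}² reads (1−α)∫(u')² ≥ (α−c)∫u². Any admissible α is ≤ 1 (rapidly oscillating u have ∫u²/∫(u')² → 0), and α = 1 would force 0 ≥ (1−c)∫u², impossible since c < 1; so 1−α > 0. By the sharp Poincaré inequality on H^1_0 of an interval of length L, ∫(u')² ≥ (π/L)²∫u² with equality for the first sine mode sin(π(x−x₀)/L) (x₀ the left endpoint), so the inequality holds for all u iff (1−α)(π/L)² ≥ α − c, i.e. α ≤ ((π/L)² + c)/((π/L)² + 1) = (1 + c(L/π)²)/(1 + (L/π)²). With (π/L)² = 4*π^2/9 and c = 1/2, the largest admissible constant is α = ((π/L)² + c)/((π/L)² + 1).
Simplifying, α = (9 + 8*π^2)/(2*(9 + 4*π^2)).


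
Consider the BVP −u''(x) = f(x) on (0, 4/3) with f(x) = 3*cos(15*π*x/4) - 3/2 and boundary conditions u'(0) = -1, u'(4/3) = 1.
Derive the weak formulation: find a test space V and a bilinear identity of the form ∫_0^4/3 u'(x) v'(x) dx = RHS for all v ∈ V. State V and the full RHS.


V = H^1(0, 4/3) (v unrestricted at boundary; u is determined up to an additive constant); weak form: ∫_0^4/3 u'v' dx = ∫_0^4/3 (3*cos(15*π*x/4) - 3/2) v dx + v(4/3) + v(0) for all v ∈ V.

Multiply both sides by a test function v and integrate from 0 to 4/3:
  ∫_0^4/3 −u''(x) v(x) dx = ∫_0^4/3 f(x) v(x) dx.
Integrate the LHS by parts once:
  ∫_0^4/3 −u'' v dx = −[u'(x) v(x)]_0^4/3 + ∫_0^4/3 u'(x) v'(x) dx.
Thus ∫_0^4/3 u'(x) v'(x) dx = ∫_0^4/3 f(x) v(x) dx + [u'(x) v(x)]_0^4/3.
Choose V so that boundary terms are either known or forced to vanish.
u has inhomogeneous Neumann u'(0) = -1, u'(4/3) = 1. [u' v]_0^4/3 = (1)·v(4/3) − (-1)·v(0) = v(4/3) + v(0). Take V = H^1(0, 4/3); boundary term becomes part of RHS.
Weak formulation: find u (satisfying any essential BC) such that ∫_0^4/3 u'(x) v'(x) dx = ∫_0^4/3 f v dx + v(4/3) + v(0) for all v ∈ V (Neumann data are natural BCs: they enter the RHS as boundary terms).
Substituting f(x) = 3*cos(15*π*x/4) - 3/2, the right-hand side is ∫_0^4/3 (3*cos(15*π*x/4) - 3/2) v dx + v(4/3) + v(0).
Compatibility check (pure Neumann): taking v ≡ 1 ∈ V gives 0 = ∫_0^4/3 f dx + (1) − (-1), i.e. ∫_0^4/3 f dx must equal u'(0) − u'(4/3) = -2. Indeed ∫_0^4/3 (3*cos(15*π*x/4) - 3/2) dx = -2, so the data are compatible. The solution is then unique only up to an additive constant (fix it e.g. by requiring ∫_0^4/3 u dx = 0).


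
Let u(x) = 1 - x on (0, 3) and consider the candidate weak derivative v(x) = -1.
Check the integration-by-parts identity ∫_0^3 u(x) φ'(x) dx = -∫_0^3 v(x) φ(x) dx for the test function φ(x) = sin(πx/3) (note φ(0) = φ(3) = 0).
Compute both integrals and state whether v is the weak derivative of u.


LHS = 6/π, RHS = 6/π. Yes, v = u' weakly.

u(x) = 1 - x, classical derivative u'(x) = -1.
φ(x) = sin(πx/3), so φ'(x) = π*cos(π*x/3)/3.
Note φ(0) = φ(3) = 0, so the boundary term u·φ vanishes.
LHS = ∫_0^3 u(x) φ'(x) dx = ∫_0^3 (-π*x*cos(π*x/3)/3 + π*cos(π*x/3)/3) dx. Term by term:
  ∫_0^3 π*cos(π*x/3)/3 dx = 0;  ∫_0^3 -π*x*cos(π*x/3)/3 dx = 6/π.
Sum: 0 + 6/π = 6/π.
So LHS = 6/π.
∫_0^3 v(x) φ(x) dx = ∫_0^3 (-sin(π*x/3)) dx. Term by term:
  ∫_0^3 -sin(π*x/3) dx = -6/π.
So RHS = -∫_0^3 v(x) φ(x) dx = 6/π.
LHS = RHS, so the identity holds for this test φ.
Moreover u is smooth here and v(x) = u'(x) = -1 pointwise, so the identity holds for every test function. Hence v is the weak derivative of u.


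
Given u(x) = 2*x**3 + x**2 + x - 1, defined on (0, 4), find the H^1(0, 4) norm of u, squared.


||u||_{H^1}^2 = 2335384/105

The H^1 norm (squared) on an interval (0, L) is
  ||u||_{H^1}^2 = ∫_0^L u(x)^2 dx + ∫_0^L u'(x)^2 dx.
Compute u'(x) = 6*x**2 + 2*x + 1.
Then u(x)^2 = 4*x**6 + 4*x**5 + 5*x**4 - 2*x**3 - x**2 - 2*x + 1 and u'(x)^2 = 36*x**4 + 24*x**3 + 16*x**2 + 4*x + 1.
Integrate each monomial from 0 to 4 using ∫_0^4 c·x^n dx = c·4^(n+1)/(n+1):
  ∫_0^4 u(x)^2 dx = ∫_0^4 (4*x^6 + 4*x^5 + 5*x^4 - 2*x^3 - x^2 - 2*x + 1) dx. Term by term:
    ∫_0^4 4*x^6 dx = 65536/7;  ∫_0^4 4*x^5 dx = 8192/3;  ∫_0^4 5*x^4 dx = 1024;
    ∫_0^4 -2*x^3 dx = -128;  ∫_0^4 -x^2 dx = -64/3;  ∫_0^4 -2*x dx = -16;
    ∫_0^4 1 dx = 4.
  Sum: 65536/7 + 8192/3 + 1024 − 128 − 64/3 − 16 + 4 = 272068/21.
  ∫_0^4 u'(x)^2 dx = ∫_0^4 (36*x^4 + 24*x^3 + 16*x^2 + 4*x + 1) dx. Term by term:
    ∫_0^4 36*x^4 dx = 36864/5;  ∫_0^4 24*x^3 dx = 1536;  ∫_0^4 16*x^2 dx = 1024/3;
    ∫_0^4 4*x dx = 32;  ∫_0^4 1 dx = 4.
  Sum: 36864/5 + 1536 + 1024/3 + 32 + 4 = 139292/15.
Adding: ||u||_{H^1}^2 = 272068/21 + 139292/15 = 2335384/105.


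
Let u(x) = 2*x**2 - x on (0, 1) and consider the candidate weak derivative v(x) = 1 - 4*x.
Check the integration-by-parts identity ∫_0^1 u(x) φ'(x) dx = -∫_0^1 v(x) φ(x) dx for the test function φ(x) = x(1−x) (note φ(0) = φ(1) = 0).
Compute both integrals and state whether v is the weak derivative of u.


LHS = -1/6, RHS = 1/6. No, v is not the weak derivative of u.

u(x) = 2*x**2 - x, classical derivative u'(x) = 4*x - 1.
φ(x) = x(1−x), so φ'(x) = 1 - 2*x.
Note φ(0) = φ(1) = 0, so the boundary term u·φ vanishes.
LHS = ∫_0^1 u(x) φ'(x) dx = ∫_0^1 (-4*x^3 + 4*x^2 - x) dx. Term by term:
  ∫_0^1 -4*x^3 dx = -1;  ∫_0^1 4*x^2 dx = 4/3;  ∫_0^1 -x dx = -1/2.
Sum: -1 + 4/3 − 1/2 = -1/6.
So LHS = -1/6.
∫_0^1 v(x) φ(x) dx = ∫_0^1 (4*x^3 - 5*x^2 + x) dx. Term by term:
  ∫_0^1 4*x^3 dx = 1;  ∫_0^1 -5*x^2 dx = -5/3;  ∫_0^1 x dx = 1/2.
Sum: 1 − 5/3 + 1/2 = -1/6.
So RHS = -∫_0^1 v(x) φ(x) dx = 1/6.
LHS − RHS = -1/3 ≠ 0, so the identity fails.
(For a valid weak derivative the identity must hold for EVERY test function, in particular this one. The failure shows v is NOT the weak derivative of u.)
Correct weak derivative would be u'(x) = 4*x - 1.


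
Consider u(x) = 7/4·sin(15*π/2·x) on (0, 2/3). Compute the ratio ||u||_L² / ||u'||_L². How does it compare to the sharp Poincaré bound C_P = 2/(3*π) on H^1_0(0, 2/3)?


||u||_L² / ||u'||_L² = 2/(15*π) < C_P = 2/(3*π).

u(x) = 7/4·sin(15*π/2·x), so u'(x) = 105*π*cos(15*π*x/2)/8.
Writing u(x) = A·sin(kπx/L) with A = 7/4 and k = 5, use ∫_0^L sin²(kπx/L) dx = L/2 and ∫_0^L cos²(kπx/L) dx = L/2.
u² = 49/16·sin²(15*π/2·x) and (u')² = 11025*π^2/64·cos²(15*π/2·x), and each of sin², cos² integrates to L/2 = 1/3 over (0, 2/3).
∫_0^2/3 u² dx = 49/48, so ||u||_L² = 7*sqrt(3)/12.
∫_0^2/3 (u')² dx = 3675*π^2/64, so ||u'||_L² = 35*sqrt(3)*π/8.
Ratio ||u||_L² / ||u'||_L² = 2/(15*π).
Sharp Poincaré constant on H^1_0(0, 2/3) is C_P = L/π = 2/(3*π), achieved by sin(3*π/2·x).
This is the k = 5 harmonic; the ratio L/(kπ) is strictly less than C_P = L/π, consistent with the sharp inequality ||u||_L² ≤ C_P ||u'||_L².


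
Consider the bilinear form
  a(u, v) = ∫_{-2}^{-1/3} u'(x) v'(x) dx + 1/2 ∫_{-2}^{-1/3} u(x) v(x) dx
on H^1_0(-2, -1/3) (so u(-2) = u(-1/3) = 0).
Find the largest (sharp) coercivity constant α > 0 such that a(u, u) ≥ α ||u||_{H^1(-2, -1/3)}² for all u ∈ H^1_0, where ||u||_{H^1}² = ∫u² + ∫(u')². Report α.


α = (25 + 18*π^2)/(2*(25 + 9*π^2))

Coercivity of a(·,·) on H^1_0(-2, -1/3) means a(u, u) ≥ α ||u||_{H^1}² for every u ∈ H^1_0.
The interval has length L = 5/3, and Poincaré/coercivity depend only on L. Here a(u, u) = ∫(u')² + (1/2)·∫u².
Here 0 < c = 1/2 < 1. The condition a(u,u) ≥ α||u||_{H^1}² reads (1−α)∫(u')² ≥ (α−c)∫u². Any admissible α is ≤ 1 (rapidly oscillating u have ∫u²/∫(u')² → 0), and α = 1 would force 0 ≥ (1−c)∫u², impossible since c < 1; so 1−α > 0. By the sharp Poincaré inequality on H^1_0 of an interval of length L, ∫(u')² ≥ (π/L)²∫u² with equality for the first sine mode sin(π(x−x₀)/L) (x₀ the left endpoint), so the inequality holds for all u iff (1−α)(π/L)² ≥ α − c, i.e. α ≤ ((π/L)² + c)/((π/L)² + 1) = (1 + c(L/π)²)/(1 + (L/π)²). With (π/L)² = 9*π^2/25 and c = 1/2, the largest admissible constant is α = ((π/L)² + c)/((π/L)² + 1).
Simplifying, α = (25 + 18*π^2)/(2*(25 + 9*π^2)).
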